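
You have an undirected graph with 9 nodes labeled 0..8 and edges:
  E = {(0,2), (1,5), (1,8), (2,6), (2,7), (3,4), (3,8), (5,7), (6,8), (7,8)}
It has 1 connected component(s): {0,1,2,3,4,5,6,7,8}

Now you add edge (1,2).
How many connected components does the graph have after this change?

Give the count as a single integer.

Answer: 1

Derivation:
Initial component count: 1
Add (1,2): endpoints already in same component. Count unchanged: 1.
New component count: 1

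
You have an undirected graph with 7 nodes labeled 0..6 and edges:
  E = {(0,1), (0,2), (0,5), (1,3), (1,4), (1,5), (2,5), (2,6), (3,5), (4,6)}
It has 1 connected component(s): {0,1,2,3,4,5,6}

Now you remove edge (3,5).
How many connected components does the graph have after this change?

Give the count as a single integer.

Answer: 1

Derivation:
Initial component count: 1
Remove (3,5): not a bridge. Count unchanged: 1.
  After removal, components: {0,1,2,3,4,5,6}
New component count: 1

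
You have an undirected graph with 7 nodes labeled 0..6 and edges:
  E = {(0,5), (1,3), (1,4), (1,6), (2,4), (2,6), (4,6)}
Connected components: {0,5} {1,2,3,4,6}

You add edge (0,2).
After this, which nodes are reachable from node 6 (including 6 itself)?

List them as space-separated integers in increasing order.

Answer: 0 1 2 3 4 5 6

Derivation:
Before: nodes reachable from 6: {1,2,3,4,6}
Adding (0,2): merges 6's component with another. Reachability grows.
After: nodes reachable from 6: {0,1,2,3,4,5,6}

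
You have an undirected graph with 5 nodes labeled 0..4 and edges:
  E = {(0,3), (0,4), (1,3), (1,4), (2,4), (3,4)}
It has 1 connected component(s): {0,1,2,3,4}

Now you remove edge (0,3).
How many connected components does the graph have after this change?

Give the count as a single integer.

Initial component count: 1
Remove (0,3): not a bridge. Count unchanged: 1.
  After removal, components: {0,1,2,3,4}
New component count: 1

Answer: 1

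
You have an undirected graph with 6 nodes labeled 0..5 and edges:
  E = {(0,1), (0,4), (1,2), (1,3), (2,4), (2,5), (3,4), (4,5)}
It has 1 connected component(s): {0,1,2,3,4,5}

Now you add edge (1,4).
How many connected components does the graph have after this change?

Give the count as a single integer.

Answer: 1

Derivation:
Initial component count: 1
Add (1,4): endpoints already in same component. Count unchanged: 1.
New component count: 1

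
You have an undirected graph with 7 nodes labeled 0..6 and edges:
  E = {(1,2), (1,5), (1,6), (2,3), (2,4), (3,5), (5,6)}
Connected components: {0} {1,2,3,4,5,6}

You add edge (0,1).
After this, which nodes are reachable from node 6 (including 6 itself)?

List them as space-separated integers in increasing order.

Before: nodes reachable from 6: {1,2,3,4,5,6}
Adding (0,1): merges 6's component with another. Reachability grows.
After: nodes reachable from 6: {0,1,2,3,4,5,6}

Answer: 0 1 2 3 4 5 6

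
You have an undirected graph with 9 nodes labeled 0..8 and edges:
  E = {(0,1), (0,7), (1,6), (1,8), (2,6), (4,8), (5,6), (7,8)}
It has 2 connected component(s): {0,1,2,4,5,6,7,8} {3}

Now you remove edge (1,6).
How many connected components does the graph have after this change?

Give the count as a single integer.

Answer: 3

Derivation:
Initial component count: 2
Remove (1,6): it was a bridge. Count increases: 2 -> 3.
  After removal, components: {0,1,4,7,8} {2,5,6} {3}
New component count: 3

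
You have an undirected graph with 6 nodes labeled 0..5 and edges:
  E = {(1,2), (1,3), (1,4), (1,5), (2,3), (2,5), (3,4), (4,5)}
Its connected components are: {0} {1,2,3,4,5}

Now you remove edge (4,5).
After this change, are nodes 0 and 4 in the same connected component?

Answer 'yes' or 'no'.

Initial components: {0} {1,2,3,4,5}
Removing edge (4,5): not a bridge — component count unchanged at 2.
New components: {0} {1,2,3,4,5}
Are 0 and 4 in the same component? no

Answer: no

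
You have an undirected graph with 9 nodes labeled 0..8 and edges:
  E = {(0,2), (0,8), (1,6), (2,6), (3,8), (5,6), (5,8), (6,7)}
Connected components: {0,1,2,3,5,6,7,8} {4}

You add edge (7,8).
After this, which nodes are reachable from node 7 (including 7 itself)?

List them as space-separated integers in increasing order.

Answer: 0 1 2 3 5 6 7 8

Derivation:
Before: nodes reachable from 7: {0,1,2,3,5,6,7,8}
Adding (7,8): both endpoints already in same component. Reachability from 7 unchanged.
After: nodes reachable from 7: {0,1,2,3,5,6,7,8}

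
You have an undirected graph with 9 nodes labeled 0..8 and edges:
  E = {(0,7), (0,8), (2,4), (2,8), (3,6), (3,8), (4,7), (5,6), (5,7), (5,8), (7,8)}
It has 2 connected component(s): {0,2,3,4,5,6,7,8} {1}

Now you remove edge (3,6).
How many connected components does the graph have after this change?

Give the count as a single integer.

Initial component count: 2
Remove (3,6): not a bridge. Count unchanged: 2.
  After removal, components: {0,2,3,4,5,6,7,8} {1}
New component count: 2

Answer: 2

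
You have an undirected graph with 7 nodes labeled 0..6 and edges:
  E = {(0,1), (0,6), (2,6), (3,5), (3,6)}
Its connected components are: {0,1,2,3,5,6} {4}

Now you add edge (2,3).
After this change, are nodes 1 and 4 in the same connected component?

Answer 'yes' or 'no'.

Initial components: {0,1,2,3,5,6} {4}
Adding edge (2,3): both already in same component {0,1,2,3,5,6}. No change.
New components: {0,1,2,3,5,6} {4}
Are 1 and 4 in the same component? no

Answer: no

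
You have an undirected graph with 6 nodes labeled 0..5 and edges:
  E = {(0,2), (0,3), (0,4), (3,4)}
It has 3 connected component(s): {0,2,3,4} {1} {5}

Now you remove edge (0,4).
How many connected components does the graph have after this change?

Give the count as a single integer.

Answer: 3

Derivation:
Initial component count: 3
Remove (0,4): not a bridge. Count unchanged: 3.
  After removal, components: {0,2,3,4} {1} {5}
New component count: 3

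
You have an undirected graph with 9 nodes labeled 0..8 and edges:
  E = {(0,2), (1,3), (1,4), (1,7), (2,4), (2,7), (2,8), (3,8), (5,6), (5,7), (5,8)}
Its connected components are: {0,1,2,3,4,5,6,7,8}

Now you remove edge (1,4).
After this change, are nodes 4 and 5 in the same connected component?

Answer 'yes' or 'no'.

Answer: yes

Derivation:
Initial components: {0,1,2,3,4,5,6,7,8}
Removing edge (1,4): not a bridge — component count unchanged at 1.
New components: {0,1,2,3,4,5,6,7,8}
Are 4 and 5 in the same component? yes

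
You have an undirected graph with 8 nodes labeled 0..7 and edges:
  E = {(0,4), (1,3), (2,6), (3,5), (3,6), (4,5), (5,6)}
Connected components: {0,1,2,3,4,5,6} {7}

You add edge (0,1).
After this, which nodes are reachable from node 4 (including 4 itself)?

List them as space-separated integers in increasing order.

Answer: 0 1 2 3 4 5 6

Derivation:
Before: nodes reachable from 4: {0,1,2,3,4,5,6}
Adding (0,1): both endpoints already in same component. Reachability from 4 unchanged.
After: nodes reachable from 4: {0,1,2,3,4,5,6}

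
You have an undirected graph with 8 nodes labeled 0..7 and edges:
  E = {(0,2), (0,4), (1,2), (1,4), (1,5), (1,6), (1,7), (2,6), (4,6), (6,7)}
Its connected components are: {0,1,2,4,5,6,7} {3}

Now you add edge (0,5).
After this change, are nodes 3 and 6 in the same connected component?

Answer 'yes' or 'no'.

Initial components: {0,1,2,4,5,6,7} {3}
Adding edge (0,5): both already in same component {0,1,2,4,5,6,7}. No change.
New components: {0,1,2,4,5,6,7} {3}
Are 3 and 6 in the same component? no

Answer: no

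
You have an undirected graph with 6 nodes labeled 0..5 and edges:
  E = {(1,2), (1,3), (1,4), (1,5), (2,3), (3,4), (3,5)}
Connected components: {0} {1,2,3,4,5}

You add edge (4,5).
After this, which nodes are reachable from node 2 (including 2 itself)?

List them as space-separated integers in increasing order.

Answer: 1 2 3 4 5

Derivation:
Before: nodes reachable from 2: {1,2,3,4,5}
Adding (4,5): both endpoints already in same component. Reachability from 2 unchanged.
After: nodes reachable from 2: {1,2,3,4,5}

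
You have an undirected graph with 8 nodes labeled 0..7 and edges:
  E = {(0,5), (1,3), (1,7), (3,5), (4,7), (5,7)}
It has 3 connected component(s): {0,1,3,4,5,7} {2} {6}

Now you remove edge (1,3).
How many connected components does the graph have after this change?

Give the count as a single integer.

Answer: 3

Derivation:
Initial component count: 3
Remove (1,3): not a bridge. Count unchanged: 3.
  After removal, components: {0,1,3,4,5,7} {2} {6}
New component count: 3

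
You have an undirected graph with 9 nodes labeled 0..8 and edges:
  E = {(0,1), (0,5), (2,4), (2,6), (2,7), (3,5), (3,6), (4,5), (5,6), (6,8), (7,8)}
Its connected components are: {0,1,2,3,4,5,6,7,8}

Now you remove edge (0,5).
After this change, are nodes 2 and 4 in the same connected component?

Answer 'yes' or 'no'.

Answer: yes

Derivation:
Initial components: {0,1,2,3,4,5,6,7,8}
Removing edge (0,5): it was a bridge — component count 1 -> 2.
New components: {0,1} {2,3,4,5,6,7,8}
Are 2 and 4 in the same component? yes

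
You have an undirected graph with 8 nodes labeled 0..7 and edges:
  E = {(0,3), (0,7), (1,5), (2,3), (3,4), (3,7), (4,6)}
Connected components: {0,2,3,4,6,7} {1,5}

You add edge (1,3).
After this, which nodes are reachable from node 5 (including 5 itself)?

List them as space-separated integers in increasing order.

Answer: 0 1 2 3 4 5 6 7

Derivation:
Before: nodes reachable from 5: {1,5}
Adding (1,3): merges 5's component with another. Reachability grows.
After: nodes reachable from 5: {0,1,2,3,4,5,6,7}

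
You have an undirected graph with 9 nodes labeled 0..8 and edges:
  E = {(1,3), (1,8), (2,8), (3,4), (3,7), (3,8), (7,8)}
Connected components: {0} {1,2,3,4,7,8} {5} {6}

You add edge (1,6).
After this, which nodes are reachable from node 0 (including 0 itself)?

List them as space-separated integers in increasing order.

Before: nodes reachable from 0: {0}
Adding (1,6): merges two components, but neither contains 0. Reachability from 0 unchanged.
After: nodes reachable from 0: {0}

Answer: 0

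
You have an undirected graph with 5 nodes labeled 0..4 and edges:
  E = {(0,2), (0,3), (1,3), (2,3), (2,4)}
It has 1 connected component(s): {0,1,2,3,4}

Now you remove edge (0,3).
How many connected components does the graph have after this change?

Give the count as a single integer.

Initial component count: 1
Remove (0,3): not a bridge. Count unchanged: 1.
  After removal, components: {0,1,2,3,4}
New component count: 1

Answer: 1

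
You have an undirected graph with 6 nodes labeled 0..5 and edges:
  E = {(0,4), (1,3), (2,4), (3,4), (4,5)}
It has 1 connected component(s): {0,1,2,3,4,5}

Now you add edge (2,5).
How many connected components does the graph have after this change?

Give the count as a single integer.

Answer: 1

Derivation:
Initial component count: 1
Add (2,5): endpoints already in same component. Count unchanged: 1.
New component count: 1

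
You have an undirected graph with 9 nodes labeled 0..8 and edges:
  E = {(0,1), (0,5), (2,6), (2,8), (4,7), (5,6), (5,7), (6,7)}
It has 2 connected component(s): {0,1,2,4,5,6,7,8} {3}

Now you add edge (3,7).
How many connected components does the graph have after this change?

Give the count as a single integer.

Answer: 1

Derivation:
Initial component count: 2
Add (3,7): merges two components. Count decreases: 2 -> 1.
New component count: 1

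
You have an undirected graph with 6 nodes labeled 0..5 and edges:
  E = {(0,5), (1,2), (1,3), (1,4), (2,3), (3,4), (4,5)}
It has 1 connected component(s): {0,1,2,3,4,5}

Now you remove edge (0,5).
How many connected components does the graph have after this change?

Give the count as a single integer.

Initial component count: 1
Remove (0,5): it was a bridge. Count increases: 1 -> 2.
  After removal, components: {0} {1,2,3,4,5}
New component count: 2

Answer: 2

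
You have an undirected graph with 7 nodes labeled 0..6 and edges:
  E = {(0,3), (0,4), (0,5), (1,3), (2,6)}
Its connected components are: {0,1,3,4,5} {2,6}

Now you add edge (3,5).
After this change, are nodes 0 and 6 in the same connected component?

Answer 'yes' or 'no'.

Answer: no

Derivation:
Initial components: {0,1,3,4,5} {2,6}
Adding edge (3,5): both already in same component {0,1,3,4,5}. No change.
New components: {0,1,3,4,5} {2,6}
Are 0 and 6 in the same component? no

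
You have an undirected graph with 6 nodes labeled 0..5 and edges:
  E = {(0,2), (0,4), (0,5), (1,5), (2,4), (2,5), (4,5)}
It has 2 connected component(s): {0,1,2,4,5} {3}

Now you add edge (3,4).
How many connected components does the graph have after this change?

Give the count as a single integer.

Answer: 1

Derivation:
Initial component count: 2
Add (3,4): merges two components. Count decreases: 2 -> 1.
New component count: 1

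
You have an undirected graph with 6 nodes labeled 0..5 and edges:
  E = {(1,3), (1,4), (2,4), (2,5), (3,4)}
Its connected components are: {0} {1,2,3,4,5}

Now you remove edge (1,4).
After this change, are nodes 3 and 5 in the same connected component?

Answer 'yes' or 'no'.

Initial components: {0} {1,2,3,4,5}
Removing edge (1,4): not a bridge — component count unchanged at 2.
New components: {0} {1,2,3,4,5}
Are 3 and 5 in the same component? yes

Answer: yes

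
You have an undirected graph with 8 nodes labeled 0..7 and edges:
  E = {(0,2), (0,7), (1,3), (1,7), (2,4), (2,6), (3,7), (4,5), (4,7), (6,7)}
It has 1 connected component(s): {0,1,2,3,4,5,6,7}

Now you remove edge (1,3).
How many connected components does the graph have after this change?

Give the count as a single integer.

Answer: 1

Derivation:
Initial component count: 1
Remove (1,3): not a bridge. Count unchanged: 1.
  After removal, components: {0,1,2,3,4,5,6,7}
New component count: 1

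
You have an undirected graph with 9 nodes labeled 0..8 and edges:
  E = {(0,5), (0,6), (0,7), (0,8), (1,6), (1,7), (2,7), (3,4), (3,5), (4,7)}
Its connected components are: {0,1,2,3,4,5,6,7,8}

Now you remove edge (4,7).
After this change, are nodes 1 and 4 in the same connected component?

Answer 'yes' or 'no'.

Answer: yes

Derivation:
Initial components: {0,1,2,3,4,5,6,7,8}
Removing edge (4,7): not a bridge — component count unchanged at 1.
New components: {0,1,2,3,4,5,6,7,8}
Are 1 and 4 in the same component? yes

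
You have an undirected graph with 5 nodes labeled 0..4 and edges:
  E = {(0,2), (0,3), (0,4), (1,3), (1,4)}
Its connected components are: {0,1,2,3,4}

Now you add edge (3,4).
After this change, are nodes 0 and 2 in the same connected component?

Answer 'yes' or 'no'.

Initial components: {0,1,2,3,4}
Adding edge (3,4): both already in same component {0,1,2,3,4}. No change.
New components: {0,1,2,3,4}
Are 0 and 2 in the same component? yes

Answer: yes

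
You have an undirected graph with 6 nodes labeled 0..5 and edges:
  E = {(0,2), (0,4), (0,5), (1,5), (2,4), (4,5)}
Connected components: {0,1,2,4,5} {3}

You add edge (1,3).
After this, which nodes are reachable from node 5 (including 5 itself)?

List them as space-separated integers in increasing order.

Before: nodes reachable from 5: {0,1,2,4,5}
Adding (1,3): merges 5's component with another. Reachability grows.
After: nodes reachable from 5: {0,1,2,3,4,5}

Answer: 0 1 2 3 4 5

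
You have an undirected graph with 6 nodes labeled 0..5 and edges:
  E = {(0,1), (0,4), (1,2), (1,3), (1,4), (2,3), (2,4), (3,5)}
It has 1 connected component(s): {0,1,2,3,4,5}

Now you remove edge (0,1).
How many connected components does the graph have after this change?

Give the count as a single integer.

Answer: 1

Derivation:
Initial component count: 1
Remove (0,1): not a bridge. Count unchanged: 1.
  After removal, components: {0,1,2,3,4,5}
New component count: 1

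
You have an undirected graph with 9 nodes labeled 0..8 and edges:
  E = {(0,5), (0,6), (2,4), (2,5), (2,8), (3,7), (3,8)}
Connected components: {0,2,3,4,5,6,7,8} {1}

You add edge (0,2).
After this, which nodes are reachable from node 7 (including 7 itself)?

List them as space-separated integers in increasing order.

Before: nodes reachable from 7: {0,2,3,4,5,6,7,8}
Adding (0,2): both endpoints already in same component. Reachability from 7 unchanged.
After: nodes reachable from 7: {0,2,3,4,5,6,7,8}

Answer: 0 2 3 4 5 6 7 8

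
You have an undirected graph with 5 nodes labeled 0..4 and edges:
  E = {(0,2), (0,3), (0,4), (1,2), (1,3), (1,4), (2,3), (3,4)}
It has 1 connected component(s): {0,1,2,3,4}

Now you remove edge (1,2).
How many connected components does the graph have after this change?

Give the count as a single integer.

Initial component count: 1
Remove (1,2): not a bridge. Count unchanged: 1.
  After removal, components: {0,1,2,3,4}
New component count: 1

Answer: 1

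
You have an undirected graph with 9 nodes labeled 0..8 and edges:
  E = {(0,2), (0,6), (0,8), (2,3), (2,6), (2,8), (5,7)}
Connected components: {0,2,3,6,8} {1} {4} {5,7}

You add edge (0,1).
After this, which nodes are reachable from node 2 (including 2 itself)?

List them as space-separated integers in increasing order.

Before: nodes reachable from 2: {0,2,3,6,8}
Adding (0,1): merges 2's component with another. Reachability grows.
After: nodes reachable from 2: {0,1,2,3,6,8}

Answer: 0 1 2 3 6 8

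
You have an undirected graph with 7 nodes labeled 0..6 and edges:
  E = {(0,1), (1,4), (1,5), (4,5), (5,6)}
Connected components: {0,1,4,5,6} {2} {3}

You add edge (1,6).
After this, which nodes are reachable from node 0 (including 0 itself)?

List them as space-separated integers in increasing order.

Before: nodes reachable from 0: {0,1,4,5,6}
Adding (1,6): both endpoints already in same component. Reachability from 0 unchanged.
After: nodes reachable from 0: {0,1,4,5,6}

Answer: 0 1 4 5 6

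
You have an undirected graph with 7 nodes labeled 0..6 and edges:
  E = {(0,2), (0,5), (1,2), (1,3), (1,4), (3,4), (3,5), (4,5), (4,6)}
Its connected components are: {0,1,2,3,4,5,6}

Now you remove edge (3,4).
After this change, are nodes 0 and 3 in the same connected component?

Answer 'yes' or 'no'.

Initial components: {0,1,2,3,4,5,6}
Removing edge (3,4): not a bridge — component count unchanged at 1.
New components: {0,1,2,3,4,5,6}
Are 0 and 3 in the same component? yes

Answer: yes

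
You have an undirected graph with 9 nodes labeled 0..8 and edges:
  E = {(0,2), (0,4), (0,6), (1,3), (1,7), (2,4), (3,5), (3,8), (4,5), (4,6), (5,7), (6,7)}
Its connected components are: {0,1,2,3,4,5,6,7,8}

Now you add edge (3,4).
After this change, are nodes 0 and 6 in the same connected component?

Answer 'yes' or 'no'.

Answer: yes

Derivation:
Initial components: {0,1,2,3,4,5,6,7,8}
Adding edge (3,4): both already in same component {0,1,2,3,4,5,6,7,8}. No change.
New components: {0,1,2,3,4,5,6,7,8}
Are 0 and 6 in the same component? yes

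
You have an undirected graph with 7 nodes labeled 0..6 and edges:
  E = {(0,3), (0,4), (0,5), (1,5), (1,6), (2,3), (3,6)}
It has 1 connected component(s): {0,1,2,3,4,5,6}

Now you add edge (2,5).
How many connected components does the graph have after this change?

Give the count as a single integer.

Initial component count: 1
Add (2,5): endpoints already in same component. Count unchanged: 1.
New component count: 1

Answer: 1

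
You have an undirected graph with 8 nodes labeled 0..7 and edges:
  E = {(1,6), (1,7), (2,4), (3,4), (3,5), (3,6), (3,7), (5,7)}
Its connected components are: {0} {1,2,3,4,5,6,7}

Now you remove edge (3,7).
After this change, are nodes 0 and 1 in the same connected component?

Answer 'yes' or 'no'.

Initial components: {0} {1,2,3,4,5,6,7}
Removing edge (3,7): not a bridge — component count unchanged at 2.
New components: {0} {1,2,3,4,5,6,7}
Are 0 and 1 in the same component? no

Answer: no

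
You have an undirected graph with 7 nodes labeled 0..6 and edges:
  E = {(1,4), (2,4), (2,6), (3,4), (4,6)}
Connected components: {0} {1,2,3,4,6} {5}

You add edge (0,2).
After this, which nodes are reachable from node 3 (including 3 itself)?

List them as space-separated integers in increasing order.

Before: nodes reachable from 3: {1,2,3,4,6}
Adding (0,2): merges 3's component with another. Reachability grows.
After: nodes reachable from 3: {0,1,2,3,4,6}

Answer: 0 1 2 3 4 6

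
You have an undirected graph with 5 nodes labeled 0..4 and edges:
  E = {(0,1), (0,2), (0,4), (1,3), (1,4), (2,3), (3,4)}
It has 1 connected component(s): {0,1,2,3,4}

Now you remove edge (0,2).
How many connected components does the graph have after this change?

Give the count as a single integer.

Initial component count: 1
Remove (0,2): not a bridge. Count unchanged: 1.
  After removal, components: {0,1,2,3,4}
New component count: 1

Answer: 1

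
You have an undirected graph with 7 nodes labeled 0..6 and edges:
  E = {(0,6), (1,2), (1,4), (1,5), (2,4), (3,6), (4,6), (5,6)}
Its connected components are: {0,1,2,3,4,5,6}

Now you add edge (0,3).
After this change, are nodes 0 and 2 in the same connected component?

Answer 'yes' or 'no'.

Initial components: {0,1,2,3,4,5,6}
Adding edge (0,3): both already in same component {0,1,2,3,4,5,6}. No change.
New components: {0,1,2,3,4,5,6}
Are 0 and 2 in the same component? yes

Answer: yes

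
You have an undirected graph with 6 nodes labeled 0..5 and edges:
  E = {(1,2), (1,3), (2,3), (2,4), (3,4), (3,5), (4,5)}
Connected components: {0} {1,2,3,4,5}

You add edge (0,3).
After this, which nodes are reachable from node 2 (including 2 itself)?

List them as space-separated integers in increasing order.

Before: nodes reachable from 2: {1,2,3,4,5}
Adding (0,3): merges 2's component with another. Reachability grows.
After: nodes reachable from 2: {0,1,2,3,4,5}

Answer: 0 1 2 3 4 5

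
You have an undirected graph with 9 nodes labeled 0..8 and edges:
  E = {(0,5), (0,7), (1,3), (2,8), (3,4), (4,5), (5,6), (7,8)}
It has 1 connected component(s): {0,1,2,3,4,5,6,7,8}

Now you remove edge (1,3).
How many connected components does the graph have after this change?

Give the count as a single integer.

Initial component count: 1
Remove (1,3): it was a bridge. Count increases: 1 -> 2.
  After removal, components: {0,2,3,4,5,6,7,8} {1}
New component count: 2

Answer: 2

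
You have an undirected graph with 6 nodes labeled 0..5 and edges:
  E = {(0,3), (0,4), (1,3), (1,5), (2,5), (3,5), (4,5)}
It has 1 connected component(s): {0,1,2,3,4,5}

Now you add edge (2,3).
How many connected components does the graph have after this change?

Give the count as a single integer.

Initial component count: 1
Add (2,3): endpoints already in same component. Count unchanged: 1.
New component count: 1

Answer: 1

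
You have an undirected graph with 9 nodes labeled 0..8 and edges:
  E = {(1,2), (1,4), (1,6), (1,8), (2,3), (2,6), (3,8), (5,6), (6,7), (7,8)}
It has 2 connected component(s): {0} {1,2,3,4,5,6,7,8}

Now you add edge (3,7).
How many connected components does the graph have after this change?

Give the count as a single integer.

Initial component count: 2
Add (3,7): endpoints already in same component. Count unchanged: 2.
New component count: 2

Answer: 2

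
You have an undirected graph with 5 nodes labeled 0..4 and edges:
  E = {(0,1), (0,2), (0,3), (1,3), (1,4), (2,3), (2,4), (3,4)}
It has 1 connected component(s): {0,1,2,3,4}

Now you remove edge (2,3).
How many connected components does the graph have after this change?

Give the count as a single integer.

Answer: 1

Derivation:
Initial component count: 1
Remove (2,3): not a bridge. Count unchanged: 1.
  After removal, components: {0,1,2,3,4}
New component count: 1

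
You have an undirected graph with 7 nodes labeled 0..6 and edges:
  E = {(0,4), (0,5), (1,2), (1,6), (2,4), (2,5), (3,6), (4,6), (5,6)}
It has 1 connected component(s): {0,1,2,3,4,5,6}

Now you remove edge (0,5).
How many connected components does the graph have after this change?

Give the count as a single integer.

Initial component count: 1
Remove (0,5): not a bridge. Count unchanged: 1.
  After removal, components: {0,1,2,3,4,5,6}
New component count: 1

Answer: 1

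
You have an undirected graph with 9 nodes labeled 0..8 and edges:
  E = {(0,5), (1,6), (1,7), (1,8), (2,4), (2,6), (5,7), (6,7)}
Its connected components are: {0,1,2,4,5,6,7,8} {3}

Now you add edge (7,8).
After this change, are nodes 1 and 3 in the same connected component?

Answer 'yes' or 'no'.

Answer: no

Derivation:
Initial components: {0,1,2,4,5,6,7,8} {3}
Adding edge (7,8): both already in same component {0,1,2,4,5,6,7,8}. No change.
New components: {0,1,2,4,5,6,7,8} {3}
Are 1 and 3 in the same component? no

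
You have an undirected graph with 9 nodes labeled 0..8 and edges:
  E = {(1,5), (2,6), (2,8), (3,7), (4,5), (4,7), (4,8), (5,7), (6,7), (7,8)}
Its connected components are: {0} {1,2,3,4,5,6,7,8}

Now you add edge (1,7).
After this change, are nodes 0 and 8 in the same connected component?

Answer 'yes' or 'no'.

Answer: no

Derivation:
Initial components: {0} {1,2,3,4,5,6,7,8}
Adding edge (1,7): both already in same component {1,2,3,4,5,6,7,8}. No change.
New components: {0} {1,2,3,4,5,6,7,8}
Are 0 and 8 in the same component? no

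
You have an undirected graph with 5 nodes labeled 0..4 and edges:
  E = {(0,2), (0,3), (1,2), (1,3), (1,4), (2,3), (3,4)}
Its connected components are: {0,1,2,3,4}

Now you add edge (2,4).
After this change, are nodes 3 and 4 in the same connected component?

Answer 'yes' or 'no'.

Initial components: {0,1,2,3,4}
Adding edge (2,4): both already in same component {0,1,2,3,4}. No change.
New components: {0,1,2,3,4}
Are 3 and 4 in the same component? yes

Answer: yes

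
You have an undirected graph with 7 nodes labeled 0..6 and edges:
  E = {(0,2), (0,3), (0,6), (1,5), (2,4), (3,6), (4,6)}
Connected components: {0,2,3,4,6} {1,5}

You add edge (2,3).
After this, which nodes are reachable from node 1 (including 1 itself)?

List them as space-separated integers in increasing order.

Before: nodes reachable from 1: {1,5}
Adding (2,3): both endpoints already in same component. Reachability from 1 unchanged.
After: nodes reachable from 1: {1,5}

Answer: 1 5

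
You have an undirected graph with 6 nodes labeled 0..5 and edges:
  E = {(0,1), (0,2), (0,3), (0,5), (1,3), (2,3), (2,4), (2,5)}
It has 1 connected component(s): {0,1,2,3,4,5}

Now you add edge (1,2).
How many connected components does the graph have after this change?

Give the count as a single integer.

Answer: 1

Derivation:
Initial component count: 1
Add (1,2): endpoints already in same component. Count unchanged: 1.
New component count: 1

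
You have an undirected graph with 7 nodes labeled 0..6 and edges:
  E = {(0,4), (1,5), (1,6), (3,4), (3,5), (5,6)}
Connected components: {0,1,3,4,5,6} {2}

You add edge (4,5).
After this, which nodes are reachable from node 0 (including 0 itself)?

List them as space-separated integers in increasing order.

Answer: 0 1 3 4 5 6

Derivation:
Before: nodes reachable from 0: {0,1,3,4,5,6}
Adding (4,5): both endpoints already in same component. Reachability from 0 unchanged.
After: nodes reachable from 0: {0,1,3,4,5,6}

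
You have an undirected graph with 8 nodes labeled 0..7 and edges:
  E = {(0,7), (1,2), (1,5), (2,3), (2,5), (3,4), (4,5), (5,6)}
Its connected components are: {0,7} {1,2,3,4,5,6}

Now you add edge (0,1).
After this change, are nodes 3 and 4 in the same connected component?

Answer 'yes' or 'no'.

Initial components: {0,7} {1,2,3,4,5,6}
Adding edge (0,1): merges {0,7} and {1,2,3,4,5,6}.
New components: {0,1,2,3,4,5,6,7}
Are 3 and 4 in the same component? yes

Answer: yes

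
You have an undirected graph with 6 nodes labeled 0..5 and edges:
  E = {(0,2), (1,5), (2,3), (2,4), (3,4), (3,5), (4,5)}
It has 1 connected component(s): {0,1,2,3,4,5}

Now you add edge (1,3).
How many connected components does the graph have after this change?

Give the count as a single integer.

Initial component count: 1
Add (1,3): endpoints already in same component. Count unchanged: 1.
New component count: 1

Answer: 1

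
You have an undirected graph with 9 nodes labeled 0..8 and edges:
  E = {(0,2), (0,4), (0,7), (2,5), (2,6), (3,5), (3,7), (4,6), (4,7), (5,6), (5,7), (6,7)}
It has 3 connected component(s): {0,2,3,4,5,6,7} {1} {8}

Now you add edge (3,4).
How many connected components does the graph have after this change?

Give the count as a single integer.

Answer: 3

Derivation:
Initial component count: 3
Add (3,4): endpoints already in same component. Count unchanged: 3.
New component count: 3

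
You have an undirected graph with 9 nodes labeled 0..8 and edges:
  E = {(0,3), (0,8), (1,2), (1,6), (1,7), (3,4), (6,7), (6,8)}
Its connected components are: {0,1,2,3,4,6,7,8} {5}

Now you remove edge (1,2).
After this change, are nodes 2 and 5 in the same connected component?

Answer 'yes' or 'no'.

Initial components: {0,1,2,3,4,6,7,8} {5}
Removing edge (1,2): it was a bridge — component count 2 -> 3.
New components: {0,1,3,4,6,7,8} {2} {5}
Are 2 and 5 in the same component? no

Answer: no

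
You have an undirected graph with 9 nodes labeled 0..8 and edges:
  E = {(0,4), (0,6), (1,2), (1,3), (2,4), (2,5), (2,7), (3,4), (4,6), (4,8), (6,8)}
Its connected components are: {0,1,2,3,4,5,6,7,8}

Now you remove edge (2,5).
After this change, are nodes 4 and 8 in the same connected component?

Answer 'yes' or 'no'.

Answer: yes

Derivation:
Initial components: {0,1,2,3,4,5,6,7,8}
Removing edge (2,5): it was a bridge — component count 1 -> 2.
New components: {0,1,2,3,4,6,7,8} {5}
Are 4 and 8 in the same component? yes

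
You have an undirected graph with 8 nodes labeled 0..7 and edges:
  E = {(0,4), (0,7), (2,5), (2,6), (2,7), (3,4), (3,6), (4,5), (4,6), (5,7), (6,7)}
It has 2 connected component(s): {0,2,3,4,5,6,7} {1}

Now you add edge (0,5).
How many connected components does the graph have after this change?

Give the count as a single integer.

Answer: 2

Derivation:
Initial component count: 2
Add (0,5): endpoints already in same component. Count unchanged: 2.
New component count: 2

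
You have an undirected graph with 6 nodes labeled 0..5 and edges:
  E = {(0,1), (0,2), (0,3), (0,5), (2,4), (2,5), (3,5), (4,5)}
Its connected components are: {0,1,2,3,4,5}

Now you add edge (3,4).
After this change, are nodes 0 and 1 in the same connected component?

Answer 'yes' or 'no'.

Answer: yes

Derivation:
Initial components: {0,1,2,3,4,5}
Adding edge (3,4): both already in same component {0,1,2,3,4,5}. No change.
New components: {0,1,2,3,4,5}
Are 0 and 1 in the same component? yes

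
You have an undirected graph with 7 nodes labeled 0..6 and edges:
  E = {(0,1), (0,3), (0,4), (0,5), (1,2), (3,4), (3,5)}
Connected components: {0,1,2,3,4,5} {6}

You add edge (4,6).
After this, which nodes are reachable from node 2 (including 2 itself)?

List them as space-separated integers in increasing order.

Before: nodes reachable from 2: {0,1,2,3,4,5}
Adding (4,6): merges 2's component with another. Reachability grows.
After: nodes reachable from 2: {0,1,2,3,4,5,6}

Answer: 0 1 2 3 4 5 6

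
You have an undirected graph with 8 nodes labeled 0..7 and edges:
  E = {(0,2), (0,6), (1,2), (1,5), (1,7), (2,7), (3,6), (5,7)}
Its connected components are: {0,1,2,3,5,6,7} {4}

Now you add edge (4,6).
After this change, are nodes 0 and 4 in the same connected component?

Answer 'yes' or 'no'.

Answer: yes

Derivation:
Initial components: {0,1,2,3,5,6,7} {4}
Adding edge (4,6): merges {4} and {0,1,2,3,5,6,7}.
New components: {0,1,2,3,4,5,6,7}
Are 0 and 4 in the same component? yes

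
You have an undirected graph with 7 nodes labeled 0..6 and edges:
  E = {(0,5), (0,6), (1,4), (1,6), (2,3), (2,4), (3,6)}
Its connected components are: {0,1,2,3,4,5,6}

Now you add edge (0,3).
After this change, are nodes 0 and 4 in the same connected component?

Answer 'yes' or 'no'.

Initial components: {0,1,2,3,4,5,6}
Adding edge (0,3): both already in same component {0,1,2,3,4,5,6}. No change.
New components: {0,1,2,3,4,5,6}
Are 0 and 4 in the same component? yes

Answer: yes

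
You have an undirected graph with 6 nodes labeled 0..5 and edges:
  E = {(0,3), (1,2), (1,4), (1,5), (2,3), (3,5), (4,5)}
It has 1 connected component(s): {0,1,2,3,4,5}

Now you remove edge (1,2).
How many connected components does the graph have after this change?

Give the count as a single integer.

Answer: 1

Derivation:
Initial component count: 1
Remove (1,2): not a bridge. Count unchanged: 1.
  After removal, components: {0,1,2,3,4,5}
New component count: 1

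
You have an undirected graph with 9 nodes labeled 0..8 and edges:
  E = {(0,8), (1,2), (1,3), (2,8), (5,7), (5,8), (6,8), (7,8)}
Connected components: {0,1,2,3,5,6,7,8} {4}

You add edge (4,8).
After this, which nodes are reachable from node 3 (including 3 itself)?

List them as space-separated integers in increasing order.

Before: nodes reachable from 3: {0,1,2,3,5,6,7,8}
Adding (4,8): merges 3's component with another. Reachability grows.
After: nodes reachable from 3: {0,1,2,3,4,5,6,7,8}

Answer: 0 1 2 3 4 5 6 7 8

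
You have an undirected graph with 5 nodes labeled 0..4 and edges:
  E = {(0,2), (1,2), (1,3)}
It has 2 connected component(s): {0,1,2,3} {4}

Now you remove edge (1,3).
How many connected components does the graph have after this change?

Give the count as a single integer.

Initial component count: 2
Remove (1,3): it was a bridge. Count increases: 2 -> 3.
  After removal, components: {0,1,2} {3} {4}
New component count: 3

Answer: 3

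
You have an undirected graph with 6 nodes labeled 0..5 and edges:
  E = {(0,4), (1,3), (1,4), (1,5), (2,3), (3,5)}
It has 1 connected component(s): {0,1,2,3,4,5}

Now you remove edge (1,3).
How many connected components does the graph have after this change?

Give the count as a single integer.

Answer: 1

Derivation:
Initial component count: 1
Remove (1,3): not a bridge. Count unchanged: 1.
  After removal, components: {0,1,2,3,4,5}
New component count: 1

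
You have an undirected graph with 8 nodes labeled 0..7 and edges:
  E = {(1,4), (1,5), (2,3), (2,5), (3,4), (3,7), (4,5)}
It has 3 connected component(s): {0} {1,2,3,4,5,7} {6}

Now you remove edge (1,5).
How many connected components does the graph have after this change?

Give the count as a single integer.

Initial component count: 3
Remove (1,5): not a bridge. Count unchanged: 3.
  After removal, components: {0} {1,2,3,4,5,7} {6}
New component count: 3

Answer: 3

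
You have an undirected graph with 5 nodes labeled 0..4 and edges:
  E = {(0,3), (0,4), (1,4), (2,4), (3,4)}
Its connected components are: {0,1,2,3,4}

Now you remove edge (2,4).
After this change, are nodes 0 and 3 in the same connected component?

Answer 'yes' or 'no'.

Answer: yes

Derivation:
Initial components: {0,1,2,3,4}
Removing edge (2,4): it was a bridge — component count 1 -> 2.
New components: {0,1,3,4} {2}
Are 0 and 3 in the same component? yes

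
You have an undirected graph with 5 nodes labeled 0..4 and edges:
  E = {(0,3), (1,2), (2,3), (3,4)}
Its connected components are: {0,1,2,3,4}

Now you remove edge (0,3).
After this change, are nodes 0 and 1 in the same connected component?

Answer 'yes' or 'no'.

Initial components: {0,1,2,3,4}
Removing edge (0,3): it was a bridge — component count 1 -> 2.
New components: {0} {1,2,3,4}
Are 0 and 1 in the same component? no

Answer: no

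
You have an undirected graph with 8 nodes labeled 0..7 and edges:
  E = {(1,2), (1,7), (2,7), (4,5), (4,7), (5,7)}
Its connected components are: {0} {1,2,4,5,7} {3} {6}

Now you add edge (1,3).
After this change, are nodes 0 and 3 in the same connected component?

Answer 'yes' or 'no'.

Initial components: {0} {1,2,4,5,7} {3} {6}
Adding edge (1,3): merges {1,2,4,5,7} and {3}.
New components: {0} {1,2,3,4,5,7} {6}
Are 0 and 3 in the same component? no

Answer: no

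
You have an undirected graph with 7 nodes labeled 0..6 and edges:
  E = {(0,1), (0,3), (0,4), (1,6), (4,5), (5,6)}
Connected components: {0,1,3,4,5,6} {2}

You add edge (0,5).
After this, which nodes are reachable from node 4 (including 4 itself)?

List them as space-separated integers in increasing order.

Answer: 0 1 3 4 5 6

Derivation:
Before: nodes reachable from 4: {0,1,3,4,5,6}
Adding (0,5): both endpoints already in same component. Reachability from 4 unchanged.
After: nodes reachable from 4: {0,1,3,4,5,6}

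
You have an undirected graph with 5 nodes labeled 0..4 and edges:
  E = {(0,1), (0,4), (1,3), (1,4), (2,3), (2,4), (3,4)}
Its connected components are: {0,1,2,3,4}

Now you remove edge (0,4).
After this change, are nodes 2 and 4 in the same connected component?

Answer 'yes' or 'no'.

Initial components: {0,1,2,3,4}
Removing edge (0,4): not a bridge — component count unchanged at 1.
New components: {0,1,2,3,4}
Are 2 and 4 in the same component? yes

Answer: yes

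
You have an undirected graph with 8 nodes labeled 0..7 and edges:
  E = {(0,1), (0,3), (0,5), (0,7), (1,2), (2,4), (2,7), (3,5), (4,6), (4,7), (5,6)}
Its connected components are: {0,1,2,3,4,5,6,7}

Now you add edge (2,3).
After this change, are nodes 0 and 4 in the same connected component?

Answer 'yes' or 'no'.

Answer: yes

Derivation:
Initial components: {0,1,2,3,4,5,6,7}
Adding edge (2,3): both already in same component {0,1,2,3,4,5,6,7}. No change.
New components: {0,1,2,3,4,5,6,7}
Are 0 and 4 in the same component? yes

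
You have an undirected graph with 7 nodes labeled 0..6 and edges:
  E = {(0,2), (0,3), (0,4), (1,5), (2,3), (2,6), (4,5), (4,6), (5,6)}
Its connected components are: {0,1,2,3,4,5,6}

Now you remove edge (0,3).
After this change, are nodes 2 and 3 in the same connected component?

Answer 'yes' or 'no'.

Initial components: {0,1,2,3,4,5,6}
Removing edge (0,3): not a bridge — component count unchanged at 1.
New components: {0,1,2,3,4,5,6}
Are 2 and 3 in the same component? yes

Answer: yes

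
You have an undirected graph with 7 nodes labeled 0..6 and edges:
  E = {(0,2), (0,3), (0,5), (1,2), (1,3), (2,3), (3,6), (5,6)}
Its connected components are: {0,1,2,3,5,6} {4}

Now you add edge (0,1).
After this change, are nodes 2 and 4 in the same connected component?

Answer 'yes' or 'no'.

Answer: no

Derivation:
Initial components: {0,1,2,3,5,6} {4}
Adding edge (0,1): both already in same component {0,1,2,3,5,6}. No change.
New components: {0,1,2,3,5,6} {4}
Are 2 and 4 in the same component? no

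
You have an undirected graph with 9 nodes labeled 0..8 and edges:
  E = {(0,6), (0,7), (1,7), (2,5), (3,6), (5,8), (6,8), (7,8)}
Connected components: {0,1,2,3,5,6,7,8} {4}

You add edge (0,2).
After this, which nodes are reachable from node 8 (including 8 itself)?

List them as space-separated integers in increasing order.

Answer: 0 1 2 3 5 6 7 8

Derivation:
Before: nodes reachable from 8: {0,1,2,3,5,6,7,8}
Adding (0,2): both endpoints already in same component. Reachability from 8 unchanged.
After: nodes reachable from 8: {0,1,2,3,5,6,7,8}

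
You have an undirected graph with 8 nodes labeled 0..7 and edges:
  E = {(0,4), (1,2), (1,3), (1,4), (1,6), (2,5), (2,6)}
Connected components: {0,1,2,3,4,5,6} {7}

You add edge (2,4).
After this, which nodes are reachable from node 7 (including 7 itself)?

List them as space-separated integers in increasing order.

Before: nodes reachable from 7: {7}
Adding (2,4): both endpoints already in same component. Reachability from 7 unchanged.
After: nodes reachable from 7: {7}

Answer: 7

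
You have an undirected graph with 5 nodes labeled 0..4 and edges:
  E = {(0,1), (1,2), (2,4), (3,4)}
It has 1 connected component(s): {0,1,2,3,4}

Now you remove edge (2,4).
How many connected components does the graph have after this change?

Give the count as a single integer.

Initial component count: 1
Remove (2,4): it was a bridge. Count increases: 1 -> 2.
  After removal, components: {0,1,2} {3,4}
New component count: 2

Answer: 2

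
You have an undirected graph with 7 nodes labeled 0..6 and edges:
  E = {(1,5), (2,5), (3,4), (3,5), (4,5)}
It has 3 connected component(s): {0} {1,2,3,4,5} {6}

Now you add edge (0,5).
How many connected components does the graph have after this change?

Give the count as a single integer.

Initial component count: 3
Add (0,5): merges two components. Count decreases: 3 -> 2.
New component count: 2

Answer: 2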